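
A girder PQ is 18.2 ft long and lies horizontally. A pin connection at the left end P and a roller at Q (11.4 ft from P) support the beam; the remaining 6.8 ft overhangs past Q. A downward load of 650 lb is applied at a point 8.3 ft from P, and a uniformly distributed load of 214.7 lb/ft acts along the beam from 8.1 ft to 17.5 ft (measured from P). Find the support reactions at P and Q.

Resultant of the distributed load: 214.7 × 9.4 = 2018.18 lb at 12.8 ft from P.
Moments about P: Q_y·11.4 − 650·8.3 − (214.7·9.4)·12.8 = 0 → Q_y = 31227.704/11.4 = 2739.27 ≈ 2739 lb.
ΣF_y = 0: P_y + 2739.27 − 650 − 214.7·9.4 = 0 → P_y = -71.09 lb.
ΣF_x = 0: no horizontal applied forces, so P_x = 0.

P_x = 0, P_y = -71.09 lb, Q_y = 2739 lb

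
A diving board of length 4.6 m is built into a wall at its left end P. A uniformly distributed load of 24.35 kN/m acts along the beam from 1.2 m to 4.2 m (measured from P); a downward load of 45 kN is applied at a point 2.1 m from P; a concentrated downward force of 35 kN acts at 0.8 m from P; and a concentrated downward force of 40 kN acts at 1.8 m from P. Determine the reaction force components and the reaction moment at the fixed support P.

Resultant of the distributed load: 24.35 × 3 = 73.05 kN at 2.7 m from P.
ΣF_x = 0: P_x = 0.
ΣF_y = 0: P_y − 24.35·3 − 45 − 35 − 40 = 0 → P_y = 193.1 kN.
ΣM about P: M_P − (24.35·3)·2.7 − 45·2.1 − 35·0.8 − 40·1.8 = 0 → M_P = 391.7 kN·m.

P_x = 0, P_y = 193.1 kN, M_P = 391.7 kN·m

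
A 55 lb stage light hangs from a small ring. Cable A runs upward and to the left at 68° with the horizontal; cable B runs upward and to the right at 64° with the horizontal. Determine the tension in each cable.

T_A = 32.44 lb, T_B = 27.72 lb

ΣF_x = 0: −T_A·cos68° + T_B·cos64° = 0 → T_B = 0.854542·T_A.
ΣF_y = 0: T_A·sin68° + T_B·sin64° = 55.
Substitute: T_A·(0.927184 + 0.854542·0.898794) = 55 → T_A = 32.4438 ≈ 32.44 lb.
Then T_B = 0.854542 × 32.4438 = 27.72 lb.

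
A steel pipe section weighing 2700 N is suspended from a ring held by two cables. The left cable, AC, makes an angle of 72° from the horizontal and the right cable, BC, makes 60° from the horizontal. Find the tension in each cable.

T_AC = 1817 N, T_BC = 1123 N

ΣF_x = 0: −T_AC·cos72° + T_BC·cos60° = 0 → T_BC = 0.618034·T_AC.
ΣF_y = 0: T_AC·sin72° + T_BC·sin60° = 2700.
Substitute: T_AC·(0.951057 + 0.618034·0.866025) = 2700 → T_AC = 1816.6 ≈ 1817 N.
Then T_BC = 0.618034 × 1816.6 = 1123 N.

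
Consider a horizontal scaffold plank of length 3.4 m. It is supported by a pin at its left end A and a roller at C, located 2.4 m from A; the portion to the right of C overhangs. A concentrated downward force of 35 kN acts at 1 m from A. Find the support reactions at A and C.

Moments about A: C_y·2.4 − 35·1 = 0 → C_y = 35/2.4 = 14.5833 ≈ 14.58 kN.
ΣF_y = 0: A_y + 14.5833 − 35 = 0 → A_y = 20.42 kN.
ΣF_x = 0: no horizontal applied forces, so A_x = 0.

A_x = 0, A_y = 20.42 kN, C_y = 14.58 kN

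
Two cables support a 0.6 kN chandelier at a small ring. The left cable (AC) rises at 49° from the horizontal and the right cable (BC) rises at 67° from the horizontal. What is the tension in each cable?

ΣF_x = 0: −T_AC·cos49° + T_BC·cos67° = 0 → T_BC = 1.67905·T_AC.
ΣF_y = 0: T_AC·sin49° + T_BC·sin67° = 0.6.
Substitute: T_AC·(0.75471 + 1.67905·0.920505) = 0.6 → T_AC = 0.260837 ≈ 0.2608 kN.
Then T_BC = 1.67905 × 0.260837 = 0.4380 kN.

T_AC = 0.2608 kN, T_BC = 0.4380 kN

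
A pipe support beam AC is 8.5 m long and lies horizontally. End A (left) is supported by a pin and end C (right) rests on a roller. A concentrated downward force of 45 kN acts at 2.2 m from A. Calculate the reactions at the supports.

A_x = 0, A_y = 33.35 kN, C_y = 11.65 kN

Taking moments about A: C_y·8.5 − 45·2.2 = 0 → C_y = 99/8.5 = 11.6471 ≈ 11.65 kN.
ΣF_y = 0: A_y + 11.6471 − 45 = 0 → A_y = 33.35 kN.
ΣF_x = 0: no horizontal applied forces, so A_x = 0.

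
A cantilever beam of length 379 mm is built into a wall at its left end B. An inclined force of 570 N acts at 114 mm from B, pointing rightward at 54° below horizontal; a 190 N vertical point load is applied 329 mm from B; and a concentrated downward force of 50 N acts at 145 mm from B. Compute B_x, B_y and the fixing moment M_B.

ΣF_x = 0: B_x + 570·cos54° = 0 → B_x = -335.0 N.
ΣF_y = 0: B_y − 570·sin54° − 190 − 50 = 0 → B_y = 701.1 N.
ΣM about B: M_B − 570·sin54°·114 − 190·329 − 50·145 = 0 → M_B = 122300 N·mm.

B_x = -335.0 N, B_y = 701.1 N, M_B = 122300 N·mm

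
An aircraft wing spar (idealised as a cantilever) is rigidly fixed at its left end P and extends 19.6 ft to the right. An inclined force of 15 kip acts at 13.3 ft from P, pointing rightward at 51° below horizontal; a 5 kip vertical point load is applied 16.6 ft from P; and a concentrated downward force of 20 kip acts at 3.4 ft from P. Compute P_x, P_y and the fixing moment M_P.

ΣF_x = 0: P_x + 15·cos51° = 0 → P_x = -9.440 kip.
ΣF_y = 0: P_y − 15·sin51° − 5 − 20 = 0 → P_y = 36.66 kip.
ΣM about P: M_P − 15·sin51°·13.3 − 5·16.6 − 20·3.4 = 0 → M_P = 306.0 kip·ft.

P_x = -9.440 kip, P_y = 36.66 kip, M_P = 306.0 kip·ft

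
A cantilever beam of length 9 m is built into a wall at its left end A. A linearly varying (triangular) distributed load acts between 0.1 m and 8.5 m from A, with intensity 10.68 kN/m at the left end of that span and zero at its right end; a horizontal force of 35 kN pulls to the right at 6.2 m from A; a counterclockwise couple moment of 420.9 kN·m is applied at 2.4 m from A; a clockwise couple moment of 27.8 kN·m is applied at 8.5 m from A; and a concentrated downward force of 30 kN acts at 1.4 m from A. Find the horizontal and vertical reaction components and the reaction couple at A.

A_x = -35.00 kN, A_y = 74.86 kN, M_A = -221.0 kN·m

Resultant of the triangular load: ½ × 10.68 × 8.4 = 44.856 kN, acting at 2.9 m from A (one-third of the span from the peak).
ΣF_x = 0: A_x + 35 = 0 → A_x = -35.00 kN.
ΣF_y = 0: A_y − ½·10.68·8.4 − 30 = 0 → A_y = 74.86 kN.
ΣM about A: M_A − (½·10.68·8.4)·2.9 + 420.9 − 27.8 − 30·1.4 = 0 → M_A = -221.0 kN·m.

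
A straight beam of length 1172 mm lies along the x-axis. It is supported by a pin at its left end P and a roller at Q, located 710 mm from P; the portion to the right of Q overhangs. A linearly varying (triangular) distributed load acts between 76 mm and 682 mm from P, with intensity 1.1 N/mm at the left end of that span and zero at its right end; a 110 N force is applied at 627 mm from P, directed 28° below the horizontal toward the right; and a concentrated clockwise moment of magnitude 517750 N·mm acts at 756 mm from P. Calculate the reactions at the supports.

Resultant of the triangular load: ½ × 1.1 × 606 = 333.3 N, acting at 278 mm from P (one-third of the span from the peak).
Moments about P: Q_y·710 − (½·1.1·606)·278 − 110·sin28°·627 − 517750 = 0 → Q_y = 642787/710 = 905.334 ≈ 905.3 N.
ΣF_y = 0: P_y + 905.334 − ½·1.1·606 − 110·sin28° = 0 → P_y = -520.4 N.
ΣF_x = 0: P_x + 110·cos28° = 0 → P_x = -97.12 N.

P_x = -97.12 N, P_y = -520.4 N, Q_y = 905.3 N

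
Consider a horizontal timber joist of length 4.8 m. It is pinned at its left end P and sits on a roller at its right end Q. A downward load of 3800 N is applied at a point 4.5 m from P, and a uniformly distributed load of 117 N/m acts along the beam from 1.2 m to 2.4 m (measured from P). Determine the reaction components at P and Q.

P_x = 0, P_y = 325.2 N, Q_y = 3615 N

Resultant of the distributed load: 117 × 1.2 = 140.4 N at 1.8 m from P.
Moments about P: Q_y·4.8 − 3800·4.5 − (117·1.2)·1.8 = 0 → Q_y = 17352.72/4.8 = 3615.15 ≈ 3615 N.
ΣF_y = 0: P_y + 3615.15 − 3800 − 117·1.2 = 0 → P_y = 325.2 N.
ΣF_x = 0: no horizontal applied forces, so P_x = 0.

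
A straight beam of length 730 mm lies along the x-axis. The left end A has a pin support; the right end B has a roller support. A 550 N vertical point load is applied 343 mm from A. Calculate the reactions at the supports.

A_x = 0, A_y = 291.6 N, B_y = 258.4 N

ΣM about A: B_y·730 − 550·343 = 0 → B_y = 188650/730 = 258.425 ≈ 258.4 N.
ΣF_y = 0: A_y + 258.425 − 550 = 0 → A_y = 291.6 N.
ΣF_x = 0: no horizontal applied forces, so A_x = 0.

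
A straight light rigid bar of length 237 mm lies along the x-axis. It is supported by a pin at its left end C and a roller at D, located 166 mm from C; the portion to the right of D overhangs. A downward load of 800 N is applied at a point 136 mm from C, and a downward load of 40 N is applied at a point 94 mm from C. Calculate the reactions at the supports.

C_x = 0, C_y = 161.9 N, D_y = 678.1 N

Moments about C: D_y·166 − 800·136 − 40·94 = 0 → D_y = 112560/166 = 678.072 ≈ 678.1 N.
ΣF_y = 0: C_y + 678.072 − 800 − 40 = 0 → C_y = 161.9 N.
ΣF_x = 0: no horizontal applied forces, so C_x = 0.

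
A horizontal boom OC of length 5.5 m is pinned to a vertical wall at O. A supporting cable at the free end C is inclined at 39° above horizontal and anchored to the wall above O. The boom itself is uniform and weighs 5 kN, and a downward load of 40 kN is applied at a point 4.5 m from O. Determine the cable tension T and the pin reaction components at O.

ΣM about O: T·sin39°·5.5 − 5·2.75 − 40·4.5 = 0 → T = 193.75/(5.5·0.62932) = 55.9767 ≈ 55.98 kN.
ΣF_x = 0: O_x − T·cos39° = 0 → O_x = 55.9767 × 0.777146 = 43.50 kN.
ΣF_y = 0: O_y + T·sin39° − 5 − 40 = 0 → O_y = 45 − 55.9767 × 0.62932 = 9.773 kN.

T = 55.98 kN, O_x = 43.50 kN, O_y = 9.773 kN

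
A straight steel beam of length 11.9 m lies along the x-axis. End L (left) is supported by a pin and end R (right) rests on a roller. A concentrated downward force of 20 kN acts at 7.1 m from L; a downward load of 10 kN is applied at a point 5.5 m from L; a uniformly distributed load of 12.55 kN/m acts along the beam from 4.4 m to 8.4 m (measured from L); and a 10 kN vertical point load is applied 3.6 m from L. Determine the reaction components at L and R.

L_x = 0, L_y = 43.62 kN, R_y = 46.58 kN

Resultant of the distributed load: 12.55 × 4 = 50.2 kN at 6.4 m from L.
Moments about L: R_y·11.9 − 20·7.1 − 10·5.5 − (12.55·4)·6.4 − 10·3.6 = 0 → R_y = 554.28/11.9 = 46.5782 ≈ 46.58 kN.
ΣF_y = 0: L_y + 46.5782 − 20 − 10 − 12.55·4 − 10 = 0 → L_y = 43.62 kN.
ΣF_x = 0: no horizontal applied forces, so L_x = 0.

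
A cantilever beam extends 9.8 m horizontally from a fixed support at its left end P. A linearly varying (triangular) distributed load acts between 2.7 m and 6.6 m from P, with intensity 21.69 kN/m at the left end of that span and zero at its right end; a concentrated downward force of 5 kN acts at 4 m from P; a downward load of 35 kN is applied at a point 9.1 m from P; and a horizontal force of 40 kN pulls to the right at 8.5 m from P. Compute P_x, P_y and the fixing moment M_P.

Resultant of the triangular load: ½ × 21.69 × 3.9 = 42.2955 kN, acting at 4 m from P (one-third of the span from the peak).
ΣF_x = 0: P_x + 40 = 0 → P_x = -40.00 kN.
ΣF_y = 0: P_y − ½·21.69·3.9 − 5 − 35 = 0 → P_y = 82.30 kN.
ΣM about P: M_P − (½·21.69·3.9)·4 − 5·4 − 35·9.1 = 0 → M_P = 507.7 kN·m.

P_x = -40.00 kN, P_y = 82.30 kN, M_P = 507.7 kN·m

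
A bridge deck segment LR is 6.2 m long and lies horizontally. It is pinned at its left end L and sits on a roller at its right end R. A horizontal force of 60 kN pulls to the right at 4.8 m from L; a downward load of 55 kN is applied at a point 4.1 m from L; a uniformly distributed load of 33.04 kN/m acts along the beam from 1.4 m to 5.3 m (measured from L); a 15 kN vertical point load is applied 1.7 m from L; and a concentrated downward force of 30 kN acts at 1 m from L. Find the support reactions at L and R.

L_x = -60.00 kN, L_y = 113.9 kN, R_y = 114.9 kN

Resultant of the distributed load: 33.04 × 3.9 = 128.856 kN at 3.35 m from L.
ΣM about L: R_y·6.2 − 55·4.1 − (33.04·3.9)·3.35 − 15·1.7 − 30·1 = 0 → R_y = 712.6676/6.2 = 114.946 ≈ 114.9 kN.
ΣF_y = 0: L_y + 114.946 − 55 − 33.04·3.9 − 15 − 30 = 0 → L_y = 113.9 kN.
ΣF_x = 0: L_x + 60 = 0 → L_x = -60.00 kN.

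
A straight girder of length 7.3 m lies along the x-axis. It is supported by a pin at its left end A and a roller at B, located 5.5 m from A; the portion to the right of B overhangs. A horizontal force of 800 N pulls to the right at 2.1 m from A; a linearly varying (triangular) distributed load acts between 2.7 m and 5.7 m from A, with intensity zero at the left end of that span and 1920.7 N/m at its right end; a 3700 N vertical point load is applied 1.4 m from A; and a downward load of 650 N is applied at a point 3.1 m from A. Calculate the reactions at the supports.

A_x = -800.0 N, A_y = 3461 N, B_y = 3770 N

Resultant of the triangular load: ½ × 1920.7 × 3 = 2881.05 N, acting at 4.7 m from A (one-third of the span from the peak).
ΣM about A: B_y·5.5 − (½·1920.7·3)·4.7 − 3700·1.4 − 650·3.1 = 0 → B_y = 20735.935/5.5 = 3770.17 ≈ 3770 N.
ΣF_y = 0: A_y + 3770.17 − ½·1920.7·3 − 3700 − 650 = 0 → A_y = 3461 N.
ΣF_x = 0: A_x + 800 = 0 → A_x = -800.0 N.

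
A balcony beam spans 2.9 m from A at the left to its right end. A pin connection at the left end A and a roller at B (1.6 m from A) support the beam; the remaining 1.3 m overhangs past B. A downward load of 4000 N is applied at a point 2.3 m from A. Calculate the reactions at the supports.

ΣM about A: B_y·1.6 − 4000·2.3 = 0 → B_y = 9200/1.6 = 5750 N.
ΣF_y = 0: A_y + 5750 − 4000 = 0 → A_y = -1750 N.
ΣF_x = 0: no horizontal applied forces, so A_x = 0.

A_x = 0, A_y = -1750 N, B_y = 5750 N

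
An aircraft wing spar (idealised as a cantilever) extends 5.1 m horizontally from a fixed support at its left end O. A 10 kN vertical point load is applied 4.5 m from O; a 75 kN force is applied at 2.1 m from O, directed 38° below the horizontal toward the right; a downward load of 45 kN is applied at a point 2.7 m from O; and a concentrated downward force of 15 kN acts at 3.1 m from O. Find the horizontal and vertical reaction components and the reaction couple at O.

ΣF_x = 0: O_x + 75·cos38° = 0 → O_x = -59.10 kN.
ΣF_y = 0: O_y − 10 − 75·sin38° − 45 − 15 = 0 → O_y = 116.2 kN.
ΣM about O: M_O − 10·4.5 − 75·sin38°·2.1 − 45·2.7 − 15·3.1 = 0 → M_O = 310.0 kN·m.

O_x = -59.10 kN, O_y = 116.2 kN, M_O = 310.0 kN·m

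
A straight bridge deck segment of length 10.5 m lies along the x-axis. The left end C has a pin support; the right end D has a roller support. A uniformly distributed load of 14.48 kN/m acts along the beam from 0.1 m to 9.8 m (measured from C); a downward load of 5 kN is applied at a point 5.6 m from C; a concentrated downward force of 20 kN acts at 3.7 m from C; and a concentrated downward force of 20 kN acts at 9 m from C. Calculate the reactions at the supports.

C_x = 0, C_y = 92.38 kN, D_y = 93.07 kN

Resultant of the distributed load: 14.48 × 9.7 = 140.456 kN at 4.95 m from C.
Taking moments about C: D_y·10.5 − (14.48·9.7)·4.95 − 5·5.6 − 20·3.7 − 20·9 = 0 → D_y = 977.2572/10.5 = 93.0721 ≈ 93.07 kN.
ΣF_y = 0: C_y + 93.0721 − 14.48·9.7 − 5 − 20 − 20 = 0 → C_y = 92.38 kN.
ΣF_x = 0: no horizontal applied forces, so C_x = 0.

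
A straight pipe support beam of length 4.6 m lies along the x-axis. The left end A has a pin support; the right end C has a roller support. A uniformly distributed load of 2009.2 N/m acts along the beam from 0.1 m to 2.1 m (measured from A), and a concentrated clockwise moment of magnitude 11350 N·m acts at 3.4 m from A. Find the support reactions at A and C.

A_x = 0, A_y = 590.1 N, C_y = 3428 N

Resultant of the distributed load: 2009.2 × 2 = 4018.4 N at 1.1 m from A.
Moments about A: C_y·4.6 − (2009.2·2)·1.1 − 11350 = 0 → C_y = 15770.24/4.6 = 3428.31 ≈ 3428 N.
ΣF_y = 0: A_y + 3428.31 − 2009.2·2 = 0 → A_y = 590.1 N.
ΣF_x = 0: no horizontal applied forces, so A_x = 0.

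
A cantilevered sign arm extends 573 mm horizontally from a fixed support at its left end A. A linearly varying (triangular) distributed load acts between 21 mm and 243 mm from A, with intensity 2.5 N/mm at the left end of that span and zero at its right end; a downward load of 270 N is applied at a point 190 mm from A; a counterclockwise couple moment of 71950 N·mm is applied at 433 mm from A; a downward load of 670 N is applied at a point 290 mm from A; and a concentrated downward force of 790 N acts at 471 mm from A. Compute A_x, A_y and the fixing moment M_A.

A_x = 0, A_y = 2008 N, M_A = 572100 N·mm

Resultant of the triangular load: ½ × 2.5 × 222 = 277.5 N, acting at 95 mm from A (one-third of the span from the peak).
ΣF_x = 0: A_x = 0.
ΣF_y = 0: A_y − ½·2.5·222 − 270 − 670 − 790 = 0 → A_y = 2008 N.
ΣM about A: M_A − (½·2.5·222)·95 − 270·190 + 71950 − 670·290 − 790·471 = 0 → M_A = 572100 N·mm.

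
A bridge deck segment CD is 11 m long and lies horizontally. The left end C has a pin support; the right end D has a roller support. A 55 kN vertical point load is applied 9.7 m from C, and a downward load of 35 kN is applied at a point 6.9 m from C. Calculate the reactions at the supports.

ΣM about C: D_y·11 − 55·9.7 − 35·6.9 = 0 → D_y = 775/11 = 70.4545 ≈ 70.45 kN.
ΣF_y = 0: C_y + 70.4545 − 55 − 35 = 0 → C_y = 19.55 kN.
ΣF_x = 0: no horizontal applied forces, so C_x = 0.

C_x = 0, C_y = 19.55 kN, D_y = 70.45 kN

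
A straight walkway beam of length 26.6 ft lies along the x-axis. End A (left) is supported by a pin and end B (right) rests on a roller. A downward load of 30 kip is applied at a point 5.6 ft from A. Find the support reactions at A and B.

ΣM about A: B_y·26.6 − 30·5.6 = 0 → B_y = 168/26.6 = 6.31579 ≈ 6.316 kip.
ΣF_y = 0: A_y + 6.31579 − 30 = 0 → A_y = 23.68 kip.
ΣF_x = 0: no horizontal applied forces, so A_x = 0.

A_x = 0, A_y = 23.68 kip, B_y = 6.316 kip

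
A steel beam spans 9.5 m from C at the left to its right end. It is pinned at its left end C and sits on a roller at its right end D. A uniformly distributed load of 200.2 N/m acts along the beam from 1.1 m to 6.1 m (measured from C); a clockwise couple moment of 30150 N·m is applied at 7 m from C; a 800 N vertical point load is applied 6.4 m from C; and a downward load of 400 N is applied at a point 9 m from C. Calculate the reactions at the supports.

C_x = 0, C_y = -2270 N, D_y = 4471 N

Resultant of the distributed load: 200.2 × 5 = 1001 N at 3.6 m from C.
ΣM about C: D_y·9.5 − (200.2·5)·3.6 − 30150 − 800·6.4 − 400·9 = 0 → D_y = 42473.6/9.5 = 4470.91 ≈ 4471 N.
ΣF_y = 0: C_y + 4470.91 − 200.2·5 − 800 − 400 = 0 → C_y = -2270 N.
ΣF_x = 0: no horizontal applied forces, so C_x = 0.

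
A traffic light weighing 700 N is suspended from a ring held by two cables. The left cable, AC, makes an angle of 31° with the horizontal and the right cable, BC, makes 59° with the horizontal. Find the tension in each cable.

T_AC = 360.5 N, T_BC = 600.0 N

ΣF_x = 0: −T_AC·cos31° + T_BC·cos59° = 0 → T_BC = 1.66428·T_AC.
ΣF_y = 0: T_AC·sin31° + T_BC·sin59° = 700.
Substitute: T_AC·(0.515038 + 1.66428·0.857167) = 700 → T_AC = 360.527 ≈ 360.5 N.
Then T_BC = 1.66428 × 360.527 = 600.0 N.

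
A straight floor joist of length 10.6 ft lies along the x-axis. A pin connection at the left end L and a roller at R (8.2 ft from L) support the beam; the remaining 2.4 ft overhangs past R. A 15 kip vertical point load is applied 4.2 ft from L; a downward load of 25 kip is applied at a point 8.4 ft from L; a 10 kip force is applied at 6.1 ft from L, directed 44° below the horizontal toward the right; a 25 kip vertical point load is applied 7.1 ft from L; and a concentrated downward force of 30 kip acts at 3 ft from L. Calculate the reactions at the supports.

ΣM about L: R_y·8.2 − 15·4.2 − 25·8.4 − 10·sin44°·6.1 − 25·7.1 − 30·3 = 0 → R_y = 582.874/8.2 = 71.0822 ≈ 71.08 kip.
ΣF_y = 0: L_y + 71.0822 − 15 − 25 − 10·sin44° − 25 − 30 = 0 → L_y = 30.86 kip.
ΣF_x = 0: L_x + 10·cos44° = 0 → L_x = -7.193 kip.

L_x = -7.193 kip, L_y = 30.86 kip, R_y = 71.08 kip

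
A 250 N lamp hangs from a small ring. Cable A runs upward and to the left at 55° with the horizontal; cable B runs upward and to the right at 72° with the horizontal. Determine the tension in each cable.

T_A = 96.73 N, T_B = 179.5 N

ΣF_x = 0: −T_A·cos55° + T_B·cos72° = 0 → T_B = 1.85613·T_A.
ΣF_y = 0: T_A·sin55° + T_B·sin72° = 250.
Substitute: T_A·(0.819152 + 1.85613·0.951057) = 250 → T_A = 96.7329 ≈ 96.73 N.
Then T_B = 1.85613 × 96.7329 = 179.5 N.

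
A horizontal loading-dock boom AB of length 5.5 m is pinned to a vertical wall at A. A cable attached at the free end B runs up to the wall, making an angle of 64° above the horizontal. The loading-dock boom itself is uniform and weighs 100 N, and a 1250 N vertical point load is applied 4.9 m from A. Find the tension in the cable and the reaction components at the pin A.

ΣM about A: T·sin64°·5.5 − 100·2.75 − 1250·4.9 = 0 → T = 6400/(5.5·0.898794) = 1294.66 ≈ 1295 N.
ΣF_x = 0: A_x − T·cos64° = 0 → A_x = 1294.66 × 0.438371 = 567.5 N.
ΣF_y = 0: A_y + T·sin64° − 100 − 1250 = 0 → A_y = 1350 − 1294.66 × 0.898794 = 186.4 N.

T = 1295 N, A_x = 567.5 N, A_y = 186.4 N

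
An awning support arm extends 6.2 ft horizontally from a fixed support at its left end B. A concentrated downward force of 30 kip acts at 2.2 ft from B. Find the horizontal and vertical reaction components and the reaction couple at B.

B_x = 0, B_y = 30.00 kip, M_B = 66.00 kip·ft

ΣF_x = 0: B_x = 0.
ΣF_y = 0: B_y − 30 = 0 → B_y = 30.00 kip.
ΣM about B: M_B − 30·2.2 = 0 → M_B = 66.00 kip·ft.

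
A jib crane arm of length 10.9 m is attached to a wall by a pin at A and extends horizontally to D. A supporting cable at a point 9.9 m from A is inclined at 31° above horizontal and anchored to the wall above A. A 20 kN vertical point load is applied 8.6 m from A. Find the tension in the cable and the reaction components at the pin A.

ΣM about A: T·sin31°·9.9 − 20·8.6 = 0 → T = 172/(9.9·0.515038) = 33.7329 ≈ 33.73 kN.
ΣF_x = 0: A_x − T·cos31° = 0 → A_x = 33.7329 × 0.857167 = 28.91 kN.
ΣF_y = 0: A_y + T·sin31° − 20 = 0 → A_y = 20 − 33.7329 × 0.515038 = 2.626 kN.

T = 33.73 kN, A_x = 28.91 kN, A_y = 2.626 kN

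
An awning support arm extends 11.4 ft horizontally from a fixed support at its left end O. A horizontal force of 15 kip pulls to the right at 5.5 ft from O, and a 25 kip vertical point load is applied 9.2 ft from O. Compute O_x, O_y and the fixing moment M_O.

O_x = -15.00 kip, O_y = 25.00 kip, M_O = 230.0 kip·ft

ΣF_x = 0: O_x + 15 = 0 → O_x = -15.00 kip.
ΣF_y = 0: O_y − 25 = 0 → O_y = 25.00 kip.
ΣM about O: M_O − 25·9.2 = 0 → M_O = 230.0 kip·ft.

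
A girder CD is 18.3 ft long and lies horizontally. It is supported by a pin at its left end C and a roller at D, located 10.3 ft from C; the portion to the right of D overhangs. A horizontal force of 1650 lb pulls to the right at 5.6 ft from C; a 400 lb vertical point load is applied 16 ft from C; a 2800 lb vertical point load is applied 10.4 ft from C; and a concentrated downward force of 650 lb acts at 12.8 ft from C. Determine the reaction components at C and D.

Moments about C: D_y·10.3 − 400·16 − 2800·10.4 − 650·12.8 = 0 → D_y = 43840/10.3 = 4256.31 ≈ 4256 lb.
ΣF_y = 0: C_y + 4256.31 − 400 − 2800 − 650 = 0 → C_y = -406.3 lb.
ΣF_x = 0: C_x + 1650 = 0 → C_x = -1650 lb.

C_x = -1650 lb, C_y = -406.3 lb, D_y = 4256 lb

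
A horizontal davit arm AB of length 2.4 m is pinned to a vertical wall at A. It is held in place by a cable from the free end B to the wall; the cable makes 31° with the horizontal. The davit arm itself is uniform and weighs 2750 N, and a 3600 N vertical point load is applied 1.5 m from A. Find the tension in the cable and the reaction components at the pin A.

ΣM about A: T·sin31°·2.4 − 2750·1.2 − 3600·1.5 = 0 → T = 8700/(2.4·0.515038) = 7038.32 ≈ 7038 N.
ΣF_x = 0: A_x − T·cos31° = 0 → A_x = 7038.32 × 0.857167 = 6033 N.
ΣF_y = 0: A_y + T·sin31° − 2750 − 3600 = 0 → A_y = 6350 − 7038.32 × 0.515038 = 2725 N.

T = 7038 N, A_x = 6033 N, A_y = 2725 N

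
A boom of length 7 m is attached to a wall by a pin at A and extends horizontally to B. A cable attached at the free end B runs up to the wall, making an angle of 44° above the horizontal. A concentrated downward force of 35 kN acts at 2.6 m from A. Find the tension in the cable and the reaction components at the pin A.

ΣM about A: T·sin44°·7 − 35·2.6 = 0 → T = 91/(7·0.694658) = 18.7142 ≈ 18.71 kN.
ΣF_x = 0: A_x − T·cos44° = 0 → A_x = 18.7142 × 0.71934 = 13.46 kN.
ΣF_y = 0: A_y + T·sin44° − 35 = 0 → A_y = 35 − 18.7142 × 0.694658 = 22.00 kN.

T = 18.71 kN, A_x = 13.46 kN, A_y = 22.00 kN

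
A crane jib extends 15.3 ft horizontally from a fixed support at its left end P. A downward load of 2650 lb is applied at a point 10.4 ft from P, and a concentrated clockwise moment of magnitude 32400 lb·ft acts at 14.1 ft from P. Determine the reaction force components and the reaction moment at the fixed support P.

P_x = 0, P_y = 2650 lb, M_P = 59960 lb·ft

ΣF_x = 0: P_x = 0.
ΣF_y = 0: P_y − 2650 = 0 → P_y = 2650 lb.
ΣM about P: M_P − 2650·10.4 − 32400 = 0 → M_P = 59960 lb·ft.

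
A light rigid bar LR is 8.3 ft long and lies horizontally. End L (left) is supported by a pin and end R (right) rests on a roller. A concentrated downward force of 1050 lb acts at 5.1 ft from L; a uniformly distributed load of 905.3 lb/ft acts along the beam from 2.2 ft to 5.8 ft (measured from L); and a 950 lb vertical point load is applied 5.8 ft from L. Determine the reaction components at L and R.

L_x = 0, L_y = 2379 lb, R_y = 2880 lb

Resultant of the distributed load: 905.3 × 3.6 = 3259.08 lb at 4 ft from L.
Taking moments about L: R_y·8.3 − 1050·5.1 − (905.3·3.6)·4 − 950·5.8 = 0 → R_y = 23901.32/8.3 = 2879.68 ≈ 2880 lb.
ΣF_y = 0: L_y + 2879.68 − 1050 − 905.3·3.6 − 950 = 0 → L_y = 2379 lb.
ΣF_x = 0: no horizontal applied forces, so L_x = 0.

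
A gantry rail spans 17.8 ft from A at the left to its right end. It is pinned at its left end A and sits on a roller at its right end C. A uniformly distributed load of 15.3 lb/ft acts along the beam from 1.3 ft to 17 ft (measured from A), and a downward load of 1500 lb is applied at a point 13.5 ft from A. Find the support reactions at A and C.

A_x = 0, A_y = 479.1 lb, C_y = 1261 lb

Resultant of the distributed load: 15.3 × 15.7 = 240.21 lb at 9.15 ft from A.
Taking moments about A: C_y·17.8 − (15.3·15.7)·9.15 − 1500·13.5 = 0 → C_y = 22447.9215/17.8 = 1261.12 ≈ 1261 lb.
ΣF_y = 0: A_y + 1261.12 − 15.3·15.7 − 1500 = 0 → A_y = 479.1 lb.
ΣF_x = 0: no horizontal applied forces, so A_x = 0.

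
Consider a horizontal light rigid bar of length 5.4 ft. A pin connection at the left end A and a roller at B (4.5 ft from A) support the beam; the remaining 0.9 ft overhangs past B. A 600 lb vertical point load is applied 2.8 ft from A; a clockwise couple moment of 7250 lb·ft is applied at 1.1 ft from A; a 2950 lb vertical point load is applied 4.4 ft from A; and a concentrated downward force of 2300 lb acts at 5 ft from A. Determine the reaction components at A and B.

A_x = 0, A_y = -1574 lb, B_y = 7424 lb

ΣM about A: B_y·4.5 − 600·2.8 − 7250 − 2950·4.4 − 2300·5 = 0 → B_y = 33410/4.5 = 7424.44 ≈ 7424 lb.
ΣF_y = 0: A_y + 7424.44 − 600 − 2950 − 2300 = 0 → A_y = -1574 lb.
ΣF_x = 0: no horizontal applied forces, so A_x = 0.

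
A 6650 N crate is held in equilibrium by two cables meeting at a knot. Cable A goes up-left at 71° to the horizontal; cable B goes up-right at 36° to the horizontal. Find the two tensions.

ΣF_x = 0: −T_A·cos71° + T_B·cos36° = 0 → T_B = 0.402424·T_A.
ΣF_y = 0: T_A·sin71° + T_B·sin36° = 6650.
Substitute: T_A·(0.945519 + 0.402424·0.587785) = 6650 → T_A = 5625.78 ≈ 5626 N.
Then T_B = 0.402424 × 5625.78 = 2264 N.

T_A = 5626 N, T_B = 2264 N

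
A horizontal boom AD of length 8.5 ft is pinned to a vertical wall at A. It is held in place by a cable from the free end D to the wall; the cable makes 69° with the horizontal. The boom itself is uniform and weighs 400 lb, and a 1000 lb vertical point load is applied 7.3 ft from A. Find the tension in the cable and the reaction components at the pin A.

ΣM about A: T·sin69°·8.5 − 400·4.25 − 1000·7.3 = 0 → T = 9000/(8.5·0.93358) = 1134.15 ≈ 1134 lb.
ΣF_x = 0: A_x − T·cos69° = 0 → A_x = 1134.15 × 0.358368 = 406.4 lb.
ΣF_y = 0: A_y + T·sin69° − 400 − 1000 = 0 → A_y = 1400 − 1134.15 × 0.93358 = 341.2 lb.

T = 1134 lb, A_x = 406.4 lb, A_y = 341.2 lb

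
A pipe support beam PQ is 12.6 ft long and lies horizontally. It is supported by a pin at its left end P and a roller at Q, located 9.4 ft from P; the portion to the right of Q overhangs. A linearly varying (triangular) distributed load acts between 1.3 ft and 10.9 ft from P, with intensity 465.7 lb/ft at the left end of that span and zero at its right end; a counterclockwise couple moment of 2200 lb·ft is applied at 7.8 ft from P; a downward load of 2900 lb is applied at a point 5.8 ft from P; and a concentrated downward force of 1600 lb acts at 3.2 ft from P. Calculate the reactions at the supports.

Resultant of the triangular load: ½ × 465.7 × 9.6 = 2235.36 lb, acting at 4.5 ft from P (one-third of the span from the peak).
ΣM about P: Q_y·9.4 − (½·465.7·9.6)·4.5 + 2200 − 2900·5.8 − 1600·3.2 = 0 → Q_y = 29799.12/9.4 = 3170.12 ≈ 3170 lb.
ΣF_y = 0: P_y + 3170.12 − ½·465.7·9.6 − 2900 − 1600 = 0 → P_y = 3565 lb.
ΣF_x = 0: no horizontal applied forces, so P_x = 0.

P_x = 0, P_y = 3565 lb, Q_y = 3170 lb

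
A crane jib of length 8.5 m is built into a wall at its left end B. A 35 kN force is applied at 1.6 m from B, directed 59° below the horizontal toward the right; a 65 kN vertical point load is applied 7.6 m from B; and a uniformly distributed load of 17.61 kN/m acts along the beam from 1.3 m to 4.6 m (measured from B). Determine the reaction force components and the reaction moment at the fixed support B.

B_x = -18.03 kN, B_y = 153.1 kN, M_B = 713.4 kN·m

Resultant of the distributed load: 17.61 × 3.3 = 58.113 kN at 2.95 m from B.
ΣF_x = 0: B_x + 35·cos59° = 0 → B_x = -18.03 kN.
ΣF_y = 0: B_y − 35·sin59° − 65 − 17.61·3.3 = 0 → B_y = 153.1 kN.
ΣM about B: M_B − 35·sin59°·1.6 − 65·7.6 − (17.61·3.3)·2.95 = 0 → M_B = 713.4 kN·m.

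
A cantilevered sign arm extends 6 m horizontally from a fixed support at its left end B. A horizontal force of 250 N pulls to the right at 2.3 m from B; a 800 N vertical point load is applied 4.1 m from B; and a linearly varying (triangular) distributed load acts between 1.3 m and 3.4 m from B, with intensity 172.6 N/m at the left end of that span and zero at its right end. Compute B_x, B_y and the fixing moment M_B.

Resultant of the triangular load: ½ × 172.6 × 2.1 = 181.23 N, acting at 2 m from B (one-third of the span from the peak).
ΣF_x = 0: B_x + 250 = 0 → B_x = -250.0 N.
ΣF_y = 0: B_y − 800 − ½·172.6·2.1 = 0 → B_y = 981.2 N.
ΣM about B: M_B − 800·4.1 − (½·172.6·2.1)·2 = 0 → M_B = 3642 N·m.

B_x = -250.0 N, B_y = 981.2 N, M_B = 3642 N·m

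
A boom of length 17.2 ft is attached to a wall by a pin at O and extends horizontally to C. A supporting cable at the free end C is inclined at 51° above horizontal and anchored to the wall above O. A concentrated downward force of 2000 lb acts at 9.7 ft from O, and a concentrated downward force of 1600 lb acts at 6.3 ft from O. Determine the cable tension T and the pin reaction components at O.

ΣM about O: T·sin51°·17.2 − 2000·9.7 − 1600·6.3 = 0 → T = 29480/(17.2·0.777146) = 2205.45 ≈ 2205 lb.
ΣF_x = 0: O_x − T·cos51° = 0 → O_x = 2205.45 × 0.62932 = 1388 lb.
ΣF_y = 0: O_y + T·sin51° − 2000 − 1600 = 0 → O_y = 3600 − 2205.45 × 0.777146 = 1886 lb.

T = 2205 lb, O_x = 1388 lb, O_y = 1886 lb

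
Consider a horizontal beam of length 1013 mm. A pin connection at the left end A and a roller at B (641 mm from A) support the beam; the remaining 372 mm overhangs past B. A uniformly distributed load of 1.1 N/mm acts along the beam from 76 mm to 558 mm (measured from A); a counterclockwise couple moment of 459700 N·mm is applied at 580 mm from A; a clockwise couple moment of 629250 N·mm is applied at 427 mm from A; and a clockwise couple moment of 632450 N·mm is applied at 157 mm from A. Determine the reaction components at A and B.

Resultant of the distributed load: 1.1 × 482 = 530.2 N at 317 mm from A.
Taking moments about A: B_y·641 − (1.1·482)·317 + 459700 − 629250 − 632450 = 0 → B_y = 970073.4/641 = 1513.38 ≈ 1513 N.
ΣF_y = 0: A_y + 1513.38 − 1.1·482 = 0 → A_y = -983.2 N.
ΣF_x = 0: no horizontal applied forces, so A_x = 0.

A_x = 0, A_y = -983.2 N, B_y = 1513 N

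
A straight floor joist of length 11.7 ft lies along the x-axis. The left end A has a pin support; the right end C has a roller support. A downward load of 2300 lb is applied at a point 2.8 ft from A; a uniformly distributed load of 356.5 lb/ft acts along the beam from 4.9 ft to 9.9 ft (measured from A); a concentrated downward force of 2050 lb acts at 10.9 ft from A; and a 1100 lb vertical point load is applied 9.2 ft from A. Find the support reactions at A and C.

A_x = 0, A_y = 2780 lb, C_y = 4453 lb

Resultant of the distributed load: 356.5 × 5 = 1782.5 lb at 7.4 ft from A.
ΣM about A: C_y·11.7 − 2300·2.8 − (356.5·5)·7.4 − 2050·10.9 − 1100·9.2 = 0 → C_y = 52095.5/11.7 = 4452.61 ≈ 4453 lb.
ΣF_y = 0: A_y + 4452.61 − 2300 − 356.5·5 − 2050 − 1100 = 0 → A_y = 2780 lb.
ΣF_x = 0: no horizontal applied forces, so A_x = 0.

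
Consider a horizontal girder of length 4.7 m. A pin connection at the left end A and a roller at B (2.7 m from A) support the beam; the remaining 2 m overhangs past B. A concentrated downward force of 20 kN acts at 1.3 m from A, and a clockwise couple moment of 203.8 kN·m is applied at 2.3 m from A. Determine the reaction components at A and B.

ΣM about A: B_y·2.7 − 20·1.3 − 203.8 = 0 → B_y = 229.8/2.7 = 85.1111 ≈ 85.11 kN.
ΣF_y = 0: A_y + 85.1111 − 20 = 0 → A_y = -65.11 kN.
ΣF_x = 0: no horizontal applied forces, so A_x = 0.

A_x = 0, A_y = -65.11 kN, B_y = 85.11 kN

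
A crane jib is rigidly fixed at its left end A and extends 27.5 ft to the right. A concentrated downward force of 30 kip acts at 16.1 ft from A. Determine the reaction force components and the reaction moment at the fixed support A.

A_x = 0, A_y = 30.00 kip, M_A = 483.0 kip·ft

ΣF_x = 0: A_x = 0.
ΣF_y = 0: A_y − 30 = 0 → A_y = 30.00 kip.
ΣM about A: M_A − 30·16.1 = 0 → M_A = 483.0 kip·ft.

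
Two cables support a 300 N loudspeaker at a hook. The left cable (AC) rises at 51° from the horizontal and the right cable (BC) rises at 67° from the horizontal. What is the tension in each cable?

ΣF_x = 0: −T_AC·cos51° + T_BC·cos67° = 0 → T_BC = 1.61062·T_AC.
ΣF_y = 0: T_AC·sin51° + T_BC·sin67° = 300.
Substitute: T_AC·(0.777146 + 1.61062·0.920505) = 300 → T_AC = 132.759 ≈ 132.8 N.
Then T_BC = 1.61062 × 132.759 = 213.8 N.

T_AC = 132.8 N, T_BC = 213.8 N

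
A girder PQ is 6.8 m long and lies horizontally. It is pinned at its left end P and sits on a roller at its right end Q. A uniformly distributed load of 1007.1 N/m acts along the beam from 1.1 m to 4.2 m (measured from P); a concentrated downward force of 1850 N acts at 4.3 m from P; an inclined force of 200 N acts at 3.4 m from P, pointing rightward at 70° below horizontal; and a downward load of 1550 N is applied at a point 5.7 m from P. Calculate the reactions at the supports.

P_x = -68.40 N, P_y = 2930 N, Q_y = 3780 N

Resultant of the distributed load: 1007.1 × 3.1 = 3122.01 N at 2.65 m from P.
Moments about P: Q_y·6.8 − (1007.1·3.1)·2.65 − 1850·4.3 − 200·sin70°·3.4 − 1550·5.7 = 0 → Q_y = 25702.3/6.8 = 3779.75 ≈ 3780 N.
ΣF_y = 0: P_y + 3779.75 − 1007.1·3.1 − 1850 − 200·sin70° − 1550 = 0 → P_y = 2930 N.
ΣF_x = 0: P_x + 200·cos70° = 0 → P_x = -68.40 N.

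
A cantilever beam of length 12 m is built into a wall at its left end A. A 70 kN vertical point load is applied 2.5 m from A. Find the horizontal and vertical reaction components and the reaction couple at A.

ΣF_x = 0: A_x = 0.
ΣF_y = 0: A_y − 70 = 0 → A_y = 70.00 kN.
ΣM about A: M_A − 70·2.5 = 0 → M_A = 175.0 kN·m.

A_x = 0, A_y = 70.00 kN, M_A = 175.0 kN·m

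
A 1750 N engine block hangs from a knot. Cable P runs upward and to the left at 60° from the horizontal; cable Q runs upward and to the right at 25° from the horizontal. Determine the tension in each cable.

ΣF_x = 0: −T_P·cos60° + T_Q·cos25° = 0 → T_Q = 0.551689·T_P.
ΣF_y = 0: T_P·sin60° + T_Q·sin25° = 1750.
Substitute: T_P·(0.866025 + 0.551689·0.422618) = 1750 → T_P = 1592.1 ≈ 1592 N.
Then T_Q = 0.551689 × 1592.1 = 878.3 N.

T_P = 1592 N, T_Q = 878.3 N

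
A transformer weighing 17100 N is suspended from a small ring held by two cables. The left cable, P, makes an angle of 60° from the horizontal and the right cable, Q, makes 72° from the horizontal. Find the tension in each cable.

ΣF_x = 0: −T_P·cos60° + T_Q·cos72° = 0 → T_Q = 1.61803·T_P.
ΣF_y = 0: T_P·sin60° + T_Q·sin72° = 17100.
Substitute: T_P·(0.866025 + 1.61803·0.951057) = 17100 → T_P = 7110.59 ≈ 7111 N.
Then T_Q = 1.61803 × 7110.59 = 11510 N.

T_P = 7111 N, T_Q = 11510 N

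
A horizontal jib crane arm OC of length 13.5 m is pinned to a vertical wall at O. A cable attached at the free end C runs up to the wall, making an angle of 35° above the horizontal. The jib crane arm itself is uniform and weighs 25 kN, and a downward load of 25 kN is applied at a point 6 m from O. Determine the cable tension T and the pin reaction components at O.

T = 41.16 kN, O_x = 33.72 kN, O_y = 26.39 kN

ΣM about O: T·sin35°·13.5 − 25·6.75 − 25·6 = 0 → T = 318.75/(13.5·0.573576) = 41.1647 ≈ 41.16 kN.
ΣF_x = 0: O_x − T·cos35° = 0 → O_x = 41.1647 × 0.819152 = 33.72 kN.
ΣF_y = 0: O_y + T·sin35° − 25 − 25 = 0 → O_y = 50 − 41.1647 × 0.573576 = 26.39 kN.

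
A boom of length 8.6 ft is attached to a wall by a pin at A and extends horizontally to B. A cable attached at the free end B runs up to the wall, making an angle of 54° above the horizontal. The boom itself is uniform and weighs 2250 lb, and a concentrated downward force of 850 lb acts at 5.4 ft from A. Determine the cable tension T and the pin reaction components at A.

T = 2050 lb, A_x = 1205 lb, A_y = 1441 lb

ΣM about A: T·sin54°·8.6 − 2250·4.3 − 850·5.4 = 0 → T = 14265/(8.6·0.809017) = 2050.29 ≈ 2050 lb.
ΣF_x = 0: A_x − T·cos54° = 0 → A_x = 2050.29 × 0.587785 = 1205 lb.
ΣF_y = 0: A_y + T·sin54° − 2250 − 850 = 0 → A_y = 3100 − 2050.29 × 0.809017 = 1441 lb.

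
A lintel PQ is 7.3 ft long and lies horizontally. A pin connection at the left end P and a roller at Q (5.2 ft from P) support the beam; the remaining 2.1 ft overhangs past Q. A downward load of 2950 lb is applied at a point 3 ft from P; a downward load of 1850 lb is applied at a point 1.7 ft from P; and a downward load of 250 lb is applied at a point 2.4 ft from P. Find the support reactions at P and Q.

Taking moments about P: Q_y·5.2 − 2950·3 − 1850·1.7 − 250·2.4 = 0 → Q_y = 12595/5.2 = 2422.12 ≈ 2422 lb.
ΣF_y = 0: P_y + 2422.12 − 2950 − 1850 − 250 = 0 → P_y = 2628 lb.
ΣF_x = 0: no horizontal applied forces, so P_x = 0.

P_x = 0, P_y = 2628 lb, Q_y = 2422 lb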